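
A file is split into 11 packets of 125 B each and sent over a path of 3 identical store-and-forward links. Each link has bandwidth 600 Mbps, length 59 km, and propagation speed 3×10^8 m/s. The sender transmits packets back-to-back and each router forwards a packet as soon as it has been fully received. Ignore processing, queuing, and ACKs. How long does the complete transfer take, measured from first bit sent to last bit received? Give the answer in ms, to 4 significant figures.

0.6117 ms

Per-hop transmission t_tx = L/R = 1000/600000000 = 0.00166667 ms.
Per-hop propagation t_prop = 59000/300000000 = 0.196667 ms.
Pipeline fill: first packet needs 3·t_tx to clear all hops; remaining 10 packets each add one t_tx.
Total = (3+11-1)·t_tx + 3·t_prop = 13·0.00166667 + 3·0.196667 = 0.6117 ms.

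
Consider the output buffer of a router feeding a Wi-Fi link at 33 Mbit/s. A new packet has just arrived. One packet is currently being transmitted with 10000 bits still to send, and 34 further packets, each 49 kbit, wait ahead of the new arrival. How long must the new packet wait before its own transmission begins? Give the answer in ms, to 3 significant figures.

Each queued packet: L/R = 49000/33000000 = 1.48485 ms.
34 queued → 50.4848 ms.
Plus remaining 10000 bits of current packet: 0.30303 ms.
Queuing delay = 50.8 ms.

50.8 ms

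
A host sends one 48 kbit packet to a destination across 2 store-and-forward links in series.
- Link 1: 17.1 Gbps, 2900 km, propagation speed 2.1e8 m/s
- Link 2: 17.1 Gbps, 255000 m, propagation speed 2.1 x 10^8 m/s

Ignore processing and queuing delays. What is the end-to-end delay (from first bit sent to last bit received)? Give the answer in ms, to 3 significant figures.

15.0 ms

L = 48000 bits.
Transmission delay per hop = L/R = 48000/1.71e+10 = 0.00280702 ms; 2 hops → 0.00561404 ms.
Propagation delays (d/s per hop): 13.8095, 1.21429 ms; sum = 15.0238 ms.
End-to-end = 15.0 ms.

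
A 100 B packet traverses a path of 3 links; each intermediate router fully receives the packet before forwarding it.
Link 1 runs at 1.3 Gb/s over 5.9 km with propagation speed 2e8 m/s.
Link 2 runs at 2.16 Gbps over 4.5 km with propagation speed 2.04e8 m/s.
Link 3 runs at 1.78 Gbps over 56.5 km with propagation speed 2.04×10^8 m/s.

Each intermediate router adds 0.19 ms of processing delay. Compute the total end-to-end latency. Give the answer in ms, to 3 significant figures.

0.710 ms

L = 100 × 8 = 800 bits.
Transmission delays (L/R per hop): 0.000615385, 0.00037037, 0.000449438 ms; sum = 0.00143519 ms.
Propagation delays (d/s per hop): 0.0295, 0.0220588, 0.276961 ms; sum = 0.32852 ms.
Processing at 2 router(s): 2 × 0.19 ms = 0.38 ms.
End-to-end = 0.710 ms.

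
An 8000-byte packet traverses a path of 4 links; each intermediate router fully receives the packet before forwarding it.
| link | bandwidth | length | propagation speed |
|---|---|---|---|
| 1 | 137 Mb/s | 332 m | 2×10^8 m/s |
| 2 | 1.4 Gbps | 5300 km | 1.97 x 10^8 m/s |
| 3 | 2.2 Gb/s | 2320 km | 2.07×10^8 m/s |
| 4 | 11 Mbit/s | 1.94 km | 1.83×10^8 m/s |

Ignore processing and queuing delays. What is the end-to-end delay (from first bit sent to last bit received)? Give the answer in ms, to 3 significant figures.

44.5 ms

L = 8000 × 8 = 64000 bits.
Transmission delays (L/R per hop): 0.467153, 0.0457143, 0.0290909, 5.81818 ms; sum = 6.36014 ms.
Propagation delays (d/s per hop): 0.00166, 26.9036, 11.2077, 0.0106011 ms; sum = 38.1235 ms.
End-to-end = 44.5 ms.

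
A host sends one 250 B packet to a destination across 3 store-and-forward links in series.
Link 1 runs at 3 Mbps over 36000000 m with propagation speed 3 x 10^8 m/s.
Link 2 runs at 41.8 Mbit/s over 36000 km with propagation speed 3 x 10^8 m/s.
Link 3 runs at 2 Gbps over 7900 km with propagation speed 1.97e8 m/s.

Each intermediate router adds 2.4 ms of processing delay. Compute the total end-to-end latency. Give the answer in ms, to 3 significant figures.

286 ms

L = 250 × 8 = 2000 bits.
Transmission delays (L/R per hop): 0.666667, 0.0478469, 0.001 ms; sum = 0.715514 ms.
Propagation delays (d/s per hop): 120, 120, 40.1015 ms; sum = 280.102 ms.
Processing at 2 router(s): 2 × 2.4 ms = 4.8 ms.
End-to-end = 286 ms.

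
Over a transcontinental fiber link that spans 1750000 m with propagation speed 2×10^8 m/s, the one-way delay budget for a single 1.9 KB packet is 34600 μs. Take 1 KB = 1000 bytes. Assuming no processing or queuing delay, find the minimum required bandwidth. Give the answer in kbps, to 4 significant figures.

588.0 kbps

L = 15200 bits.
Propagation delay = 1750000 / 200000000 = 8750 μs.
Transmission budget = 34600 − 8750 = 25850 μs.
R ≥ L / t_tx = 15200 bits / 0.02585 s = 588.0 kbps.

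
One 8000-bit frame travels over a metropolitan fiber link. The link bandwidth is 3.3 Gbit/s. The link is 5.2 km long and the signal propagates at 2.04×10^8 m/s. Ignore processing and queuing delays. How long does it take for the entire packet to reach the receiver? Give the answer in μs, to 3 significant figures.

27.9 μs

Transmission delay = L/R = 8000 / 3300000000 = 2.42424 μs.
Propagation delay = d/s = 5200 m / 204000000 m/s = 25.4902 μs.
Total = 27.9 μs.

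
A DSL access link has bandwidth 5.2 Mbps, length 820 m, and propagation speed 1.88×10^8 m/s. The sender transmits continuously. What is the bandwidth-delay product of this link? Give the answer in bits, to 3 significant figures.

22.7 bits

Propagation delay = 820 / 188000000 = 4.3617e-06 s.
BDP = R × t_prop = 5200000 × 4.3617e-06 = 22.6809 bits.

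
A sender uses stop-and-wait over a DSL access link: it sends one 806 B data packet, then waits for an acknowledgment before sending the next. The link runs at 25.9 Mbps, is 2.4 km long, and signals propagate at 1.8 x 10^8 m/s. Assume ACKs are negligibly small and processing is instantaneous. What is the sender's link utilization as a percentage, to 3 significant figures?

90.3 %

t_tx = L/R = 6448/25900000 = 0.000248958 s.
t_prop = 2400/180000000 = 1.33333e-05 s; RTT = 2.66667e-05 s.
Cycle = t_tx + RTT = 0.000275624 s.
Utilization = t_tx / cycle = 0.000248958/0.000275624 = 90.3 %.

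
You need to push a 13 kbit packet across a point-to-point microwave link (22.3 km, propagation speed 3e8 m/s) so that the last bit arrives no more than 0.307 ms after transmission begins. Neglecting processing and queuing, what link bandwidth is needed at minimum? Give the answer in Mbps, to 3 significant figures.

55.9 Mbps

Propagation delay = 22300 / 300000000 = 0.0743333 ms.
Transmission budget = 0.307 − 0.0743333 = 0.232667 ms.
R ≥ L / t_tx = 13000 bits / 0.000232667 s = 55.9 Mbps.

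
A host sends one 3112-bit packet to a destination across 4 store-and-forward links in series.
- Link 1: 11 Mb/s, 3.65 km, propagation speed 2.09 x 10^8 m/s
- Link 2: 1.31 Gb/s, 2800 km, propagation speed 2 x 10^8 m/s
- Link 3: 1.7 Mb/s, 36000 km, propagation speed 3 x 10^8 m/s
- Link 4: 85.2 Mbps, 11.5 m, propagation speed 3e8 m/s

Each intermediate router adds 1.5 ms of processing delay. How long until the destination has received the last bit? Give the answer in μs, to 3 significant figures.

Transmission delays (L/R per hop): 282.909, 2.37557, 1830.59, 36.5258 μs; sum = 2152.4 μs.
Propagation delays (d/s per hop): 17.4641, 14000, 120000, 0.0383333 μs; sum = 134018 μs.
Processing at 3 router(s): 3 × 1.5 ms = 4500 μs.
End-to-end = 141000 μs.

141000 μs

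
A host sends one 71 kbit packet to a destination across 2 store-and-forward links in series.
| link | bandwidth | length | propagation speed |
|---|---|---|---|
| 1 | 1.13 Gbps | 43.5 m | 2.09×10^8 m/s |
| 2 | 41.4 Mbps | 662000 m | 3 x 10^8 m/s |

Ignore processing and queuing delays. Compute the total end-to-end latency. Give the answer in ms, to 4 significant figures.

L = 71000 bits.
Transmission delays (L/R per hop): 0.0628319, 1.71498 ms; sum = 1.77781 ms.
Propagation delays (d/s per hop): 0.000208134, 2.20667 ms; sum = 2.20687 ms.
End-to-end = 3.985 ms.

3.985 ms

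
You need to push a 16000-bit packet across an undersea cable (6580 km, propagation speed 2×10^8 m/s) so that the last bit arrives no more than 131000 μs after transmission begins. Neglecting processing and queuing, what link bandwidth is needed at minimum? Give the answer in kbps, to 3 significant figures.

163 kbps

Propagation delay = 6580000 / 200000000 = 32900 μs.
Transmission budget = 131000 − 32900 = 98100 μs.
R ≥ L / t_tx = 16000 bits / 0.0981 s = 163 kbps.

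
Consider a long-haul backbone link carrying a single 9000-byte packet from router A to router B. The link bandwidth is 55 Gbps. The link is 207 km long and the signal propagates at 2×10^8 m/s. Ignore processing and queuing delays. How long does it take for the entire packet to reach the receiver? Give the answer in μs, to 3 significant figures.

1040 μs

L = 9000 × 8 = 72000 bits.
Transmission delay = L/R = 72000 / 55000000000 = 1.30909 μs.
Propagation delay = d/s = 207000 m / 200000000 m/s = 1035 μs.
Total = 1040 μs.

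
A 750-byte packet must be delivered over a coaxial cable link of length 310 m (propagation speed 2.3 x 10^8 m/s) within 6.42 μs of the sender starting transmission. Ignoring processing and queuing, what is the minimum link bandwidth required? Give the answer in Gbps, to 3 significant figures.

L = 6000 bits.
Propagation delay = 310 / 2.3e+08 = 1.34783 μs.
Transmission budget = 6.42 − 1.34783 = 5.07217 μs.
R ≥ L / t_tx = 6000 bits / 5.07217e-06 s = 1.18 Gbps.

1.18 Gbps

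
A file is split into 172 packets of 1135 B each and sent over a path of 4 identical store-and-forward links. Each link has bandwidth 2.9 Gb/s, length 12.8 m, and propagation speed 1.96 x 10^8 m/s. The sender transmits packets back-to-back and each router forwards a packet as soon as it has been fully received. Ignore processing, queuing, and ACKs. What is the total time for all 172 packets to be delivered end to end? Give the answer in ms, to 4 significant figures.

Per-hop transmission t_tx = L/R = 9080/2900000000 = 0.00313103 ms.
Per-hop propagation t_prop = 12.8/196000000 = 6.53061e-05 ms.
Pipeline fill: first packet needs 4·t_tx to clear all hops; remaining 171 packets each add one t_tx.
Total = (4+172-1)·t_tx + 4·t_prop = 175·0.00313103 + 4·6.53061e-05 = 0.5482 ms.

0.5482 ms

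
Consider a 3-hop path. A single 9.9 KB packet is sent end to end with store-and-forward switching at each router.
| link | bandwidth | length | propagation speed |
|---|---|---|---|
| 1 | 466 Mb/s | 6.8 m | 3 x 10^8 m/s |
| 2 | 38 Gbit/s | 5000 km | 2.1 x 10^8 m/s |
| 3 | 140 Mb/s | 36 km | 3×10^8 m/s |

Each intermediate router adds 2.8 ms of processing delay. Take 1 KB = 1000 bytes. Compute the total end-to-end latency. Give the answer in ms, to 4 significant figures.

L = 79200 bits.
Transmission delays (L/R per hop): 0.169957, 0.00208421, 0.565714 ms; sum = 0.737756 ms.
Propagation delays (d/s per hop): 2.26667e-05, 23.8095, 0.12 ms; sum = 23.9295 ms.
Processing at 2 router(s): 2 × 2.8 ms = 5.6 ms.
End-to-end = 30.27 ms.

30.27 ms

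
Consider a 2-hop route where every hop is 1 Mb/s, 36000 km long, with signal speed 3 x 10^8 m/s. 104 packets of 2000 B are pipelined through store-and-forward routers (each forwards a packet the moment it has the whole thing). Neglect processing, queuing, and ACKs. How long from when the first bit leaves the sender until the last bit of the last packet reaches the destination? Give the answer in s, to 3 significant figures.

Per-hop transmission t_tx = L/R = 16000/1000000 = 0.016 s.
Per-hop propagation t_prop = 36000000/300000000 = 0.12 s.
Pipeline fill: first packet needs 2·t_tx to clear all hops; remaining 103 packets each add one t_tx.
Total = (2+104-1)·t_tx + 2·t_prop = 105·0.016 + 2·0.12 = 1.92 s.

1.92 s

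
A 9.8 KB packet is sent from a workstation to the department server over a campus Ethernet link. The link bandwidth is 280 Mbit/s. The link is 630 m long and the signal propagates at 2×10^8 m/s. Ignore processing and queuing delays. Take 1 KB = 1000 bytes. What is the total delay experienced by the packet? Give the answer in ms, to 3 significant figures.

0.283 ms

L = 78400 bits.
Transmission delay = L/R = 78400 / 280000000 = 0.28 ms.
Propagation delay = d/s = 630 m / 200000000 m/s = 0.00315 ms.
Total = 0.283 ms.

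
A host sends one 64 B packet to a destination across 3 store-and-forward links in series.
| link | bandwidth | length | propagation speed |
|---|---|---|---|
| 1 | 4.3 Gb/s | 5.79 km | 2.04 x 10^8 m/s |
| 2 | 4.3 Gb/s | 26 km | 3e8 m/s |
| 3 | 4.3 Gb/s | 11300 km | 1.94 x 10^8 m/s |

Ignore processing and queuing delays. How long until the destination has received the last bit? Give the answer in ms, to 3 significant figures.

L = 64 × 8 = 512 bits.
Transmission delay per hop = L/R = 512/4300000000 = 0.00011907 ms; 3 hops → 0.000357209 ms.
Propagation delays (d/s per hop): 0.0283824, 0.0866667, 58.2474 ms; sum = 58.3625 ms.
End-to-end = 58.4 ms.

58.4 ms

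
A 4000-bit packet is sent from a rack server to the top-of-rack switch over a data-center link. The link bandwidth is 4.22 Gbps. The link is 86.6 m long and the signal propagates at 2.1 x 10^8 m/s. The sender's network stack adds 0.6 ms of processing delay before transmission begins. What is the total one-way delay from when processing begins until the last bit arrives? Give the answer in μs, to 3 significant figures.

Transmission delay = L/R = 4000 / 4.22e+09 = 0.947867 μs.
Propagation delay = d/s = 86.6 m / 210000000 m/s = 0.412381 μs.
Plus processing delay 0.6 ms = 600 μs.
Total = 601 μs.

601 μs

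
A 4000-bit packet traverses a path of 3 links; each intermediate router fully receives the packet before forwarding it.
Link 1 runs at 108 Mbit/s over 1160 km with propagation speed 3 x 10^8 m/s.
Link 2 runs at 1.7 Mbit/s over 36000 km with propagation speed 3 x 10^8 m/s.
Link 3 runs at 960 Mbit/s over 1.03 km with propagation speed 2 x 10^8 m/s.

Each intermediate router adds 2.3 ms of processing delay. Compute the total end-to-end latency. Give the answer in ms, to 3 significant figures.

131 ms

Transmission delays (L/R per hop): 0.037037, 2.35294, 0.00416667 ms; sum = 2.39414 ms.
Propagation delays (d/s per hop): 3.86667, 120, 0.00515 ms; sum = 123.872 ms.
Processing at 2 router(s): 2 × 2.3 ms = 4.6 ms.
End-to-end = 131 ms.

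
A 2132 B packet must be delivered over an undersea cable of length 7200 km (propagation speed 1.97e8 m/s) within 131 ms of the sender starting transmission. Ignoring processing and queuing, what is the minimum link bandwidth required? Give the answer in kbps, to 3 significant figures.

L = 17056 bits.
Propagation delay = 7200000 / 197000000 = 36.5482 ms.
Transmission budget = 131 − 36.5482 = 94.4518 ms.
R ≥ L / t_tx = 17056 bits / 0.0944518 s = 181 kbps.

181 kbps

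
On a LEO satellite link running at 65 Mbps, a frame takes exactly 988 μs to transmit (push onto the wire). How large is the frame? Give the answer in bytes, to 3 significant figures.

8030 bytes

L = R × t_tx = 65000000 b/s × 0.000988 s = 64220 bits.
In bytes: 64220 / 8 = 8030 bytes.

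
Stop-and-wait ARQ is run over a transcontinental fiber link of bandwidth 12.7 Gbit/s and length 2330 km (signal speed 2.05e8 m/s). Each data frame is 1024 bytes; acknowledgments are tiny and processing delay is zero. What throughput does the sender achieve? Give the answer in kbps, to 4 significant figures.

360.4 kbps

t_tx = L/R = 8192/12700000000 = 6.45039e-07 s.
t_prop = 2330000/2.05e+08 = 0.0113659 s; RTT = 0.0227317 s.
Cycle = t_tx + RTT = 0.0227324 s.
Throughput = L / cycle = 8192 / 0.0227324 = 360.4 kbps.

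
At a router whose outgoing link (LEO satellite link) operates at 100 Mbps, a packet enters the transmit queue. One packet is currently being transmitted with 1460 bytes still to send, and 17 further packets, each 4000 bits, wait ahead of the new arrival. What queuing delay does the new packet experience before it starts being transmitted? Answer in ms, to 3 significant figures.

Each queued packet: L/R = 4000/100000000 = 0.04 ms.
17 queued → 0.68 ms.
Plus remaining 11680 bits of current packet: 0.1168 ms.
Queuing delay = 0.797 ms.

0.797 ms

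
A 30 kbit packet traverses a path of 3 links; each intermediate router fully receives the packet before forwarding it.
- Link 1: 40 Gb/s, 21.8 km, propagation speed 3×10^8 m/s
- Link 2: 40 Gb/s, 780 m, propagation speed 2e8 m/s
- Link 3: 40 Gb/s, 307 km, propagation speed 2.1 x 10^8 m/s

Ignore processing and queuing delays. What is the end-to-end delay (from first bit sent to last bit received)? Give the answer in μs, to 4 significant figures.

L = 30000 bits.
Transmission delay per hop = L/R = 30000/40000000000 = 0.75 μs; 3 hops → 2.25 μs.
Propagation delays (d/s per hop): 72.6667, 3.9, 1461.9 μs; sum = 1538.47 μs.
End-to-end = 1541 μs.

1541 μs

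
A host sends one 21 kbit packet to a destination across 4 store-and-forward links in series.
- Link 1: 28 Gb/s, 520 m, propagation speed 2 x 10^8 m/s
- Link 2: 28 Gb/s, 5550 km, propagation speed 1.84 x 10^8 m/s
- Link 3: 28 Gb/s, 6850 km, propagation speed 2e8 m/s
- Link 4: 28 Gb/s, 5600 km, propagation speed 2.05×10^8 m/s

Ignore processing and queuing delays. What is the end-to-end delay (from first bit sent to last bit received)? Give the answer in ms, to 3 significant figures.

L = 21000 bits.
Transmission delay per hop = L/R = 21000/28000000000 = 0.00075 ms; 4 hops → 0.003 ms.
Propagation delays (d/s per hop): 0.0026, 30.163, 34.25, 27.3171 ms; sum = 91.7327 ms.
End-to-end = 91.7 ms.

91.7 ms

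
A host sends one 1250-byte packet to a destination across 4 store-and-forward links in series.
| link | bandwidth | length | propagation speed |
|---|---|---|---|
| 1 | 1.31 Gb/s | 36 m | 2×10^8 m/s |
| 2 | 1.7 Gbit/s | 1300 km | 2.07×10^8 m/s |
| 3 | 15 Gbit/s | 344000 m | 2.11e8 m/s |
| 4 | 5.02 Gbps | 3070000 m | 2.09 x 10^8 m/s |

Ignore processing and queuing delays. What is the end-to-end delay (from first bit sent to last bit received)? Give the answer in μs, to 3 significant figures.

22600 μs

L = 1250 × 8 = 10000 bits.
Transmission delays (L/R per hop): 7.63359, 5.88235, 0.666667, 1.99203 μs; sum = 16.1746 μs.
Propagation delays (d/s per hop): 0.18, 6280.19, 1630.33, 14689 μs; sum = 22599.7 μs.
End-to-end = 22600 μs.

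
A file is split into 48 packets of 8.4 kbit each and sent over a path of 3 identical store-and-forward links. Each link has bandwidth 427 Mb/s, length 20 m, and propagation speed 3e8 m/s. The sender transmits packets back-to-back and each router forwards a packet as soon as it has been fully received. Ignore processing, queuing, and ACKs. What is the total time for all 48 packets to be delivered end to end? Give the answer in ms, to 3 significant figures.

Per-hop transmission t_tx = L/R = 8400/427000000 = 0.0196721 ms.
Per-hop propagation t_prop = 20/300000000 = 6.66667e-05 ms.
Pipeline fill: first packet needs 3·t_tx to clear all hops; remaining 47 packets each add one t_tx.
Total = (3+48-1)·t_tx + 3·t_prop = 50·0.0196721 + 3·6.66667e-05 = 0.984 ms.

0.984 ms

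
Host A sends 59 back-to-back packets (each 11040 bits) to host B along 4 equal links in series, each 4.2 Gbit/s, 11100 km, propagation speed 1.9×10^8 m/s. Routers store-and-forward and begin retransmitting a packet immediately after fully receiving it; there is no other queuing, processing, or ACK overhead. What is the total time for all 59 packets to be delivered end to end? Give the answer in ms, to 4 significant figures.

233.8 ms

Per-hop transmission t_tx = L/R = 11040/4200000000 = 0.00262857 ms.
Per-hop propagation t_prop = 11100000/190000000 = 58.4211 ms.
Pipeline fill: first packet needs 4·t_tx to clear all hops; remaining 58 packets each add one t_tx.
Total = (4+59-1)·t_tx + 4·t_prop = 62·0.00262857 + 4·58.4211 = 233.8 ms.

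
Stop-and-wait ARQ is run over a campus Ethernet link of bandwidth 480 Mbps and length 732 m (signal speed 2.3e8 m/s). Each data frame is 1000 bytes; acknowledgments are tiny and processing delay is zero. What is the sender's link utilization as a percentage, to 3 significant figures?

t_tx = L/R = 8000/480000000 = 1.66667e-05 s.
t_prop = 732/2.3e+08 = 3.18261e-06 s; RTT = 6.36522e-06 s.
Cycle = t_tx + RTT = 2.30319e-05 s.
Utilization = t_tx / cycle = 1.66667e-05/2.30319e-05 = 72.4 %.

72.4 %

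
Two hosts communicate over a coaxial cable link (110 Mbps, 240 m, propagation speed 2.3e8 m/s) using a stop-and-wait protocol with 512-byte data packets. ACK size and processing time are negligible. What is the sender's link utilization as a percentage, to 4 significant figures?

t_tx = L/R = 4096/110000000 = 3.72364e-05 s.
t_prop = 240/2.3e+08 = 1.04348e-06 s; RTT = 2.08696e-06 s.
Cycle = t_tx + RTT = 3.93233e-05 s.
Utilization = t_tx / cycle = 3.72364e-05/3.93233e-05 = 94.69 %.

94.69 %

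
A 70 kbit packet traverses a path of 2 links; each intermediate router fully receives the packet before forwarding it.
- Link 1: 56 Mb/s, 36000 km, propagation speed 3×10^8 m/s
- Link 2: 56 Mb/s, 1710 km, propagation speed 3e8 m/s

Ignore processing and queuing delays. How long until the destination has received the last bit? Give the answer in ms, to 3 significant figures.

128 ms

L = 70000 bits.
Transmission delay per hop = L/R = 70000/56000000 = 1.25 ms; 2 hops → 2.5 ms.
Propagation delays (d/s per hop): 120, 5.7 ms; sum = 125.7 ms.
End-to-end = 128 ms.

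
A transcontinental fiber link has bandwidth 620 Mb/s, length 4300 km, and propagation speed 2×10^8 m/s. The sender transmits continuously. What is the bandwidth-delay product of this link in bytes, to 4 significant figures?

1666000 bytes

Propagation delay = 4300000 / 200000000 = 0.0215 s.
BDP = R × t_prop = 620000000 × 0.0215 = 13330000 bits.
In bytes: 13330000/8 = 1666000 bytes.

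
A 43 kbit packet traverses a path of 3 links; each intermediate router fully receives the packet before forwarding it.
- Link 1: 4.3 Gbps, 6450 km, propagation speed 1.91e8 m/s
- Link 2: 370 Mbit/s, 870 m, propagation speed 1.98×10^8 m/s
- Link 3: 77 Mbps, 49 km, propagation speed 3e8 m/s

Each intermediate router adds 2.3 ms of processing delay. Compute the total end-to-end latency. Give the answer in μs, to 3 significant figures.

L = 43000 bits.
Transmission delays (L/R per hop): 10, 116.216, 558.442 μs; sum = 684.658 μs.
Propagation delays (d/s per hop): 33769.6, 4.39394, 163.333 μs; sum = 33937.4 μs.
Processing at 2 router(s): 2 × 2.3 ms = 4600 μs.
End-to-end = 39200 μs.

39200 μs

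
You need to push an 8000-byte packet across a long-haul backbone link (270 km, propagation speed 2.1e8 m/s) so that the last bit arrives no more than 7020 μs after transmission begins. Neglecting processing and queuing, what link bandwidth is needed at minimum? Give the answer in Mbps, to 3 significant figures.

L = 64000 bits.
Propagation delay = 270000 / 210000000 = 1285.71 μs.
Transmission budget = 7020 − 1285.71 = 5734.29 μs.
R ≥ L / t_tx = 64000 bits / 0.00573429 s = 11.2 Mbps.

11.2 Mbps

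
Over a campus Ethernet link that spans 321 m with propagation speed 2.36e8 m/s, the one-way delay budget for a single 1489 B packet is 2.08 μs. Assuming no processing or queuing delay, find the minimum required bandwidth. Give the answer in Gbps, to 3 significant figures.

L = 11912 bits.
Propagation delay = 321 / 236000000 = 1.36017 μs.
Transmission budget = 2.08 − 1.36017 = 0.719831 μs.
R ≥ L / t_tx = 11912 bits / 7.19831e-07 s = 16.5 Gbps.

16.5 Gbps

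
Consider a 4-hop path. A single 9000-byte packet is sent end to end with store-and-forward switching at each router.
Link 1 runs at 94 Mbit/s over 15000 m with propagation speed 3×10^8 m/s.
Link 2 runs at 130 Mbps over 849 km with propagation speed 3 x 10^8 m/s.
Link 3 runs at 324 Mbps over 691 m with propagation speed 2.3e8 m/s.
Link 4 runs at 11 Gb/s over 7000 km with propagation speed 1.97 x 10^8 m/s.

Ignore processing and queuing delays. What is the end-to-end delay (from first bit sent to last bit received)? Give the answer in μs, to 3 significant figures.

40000 μs

L = 9000 × 8 = 72000 bits.
Transmission delays (L/R per hop): 765.957, 553.846, 222.222, 6.54545 μs; sum = 1548.57 μs.
Propagation delays (d/s per hop): 50, 2830, 3.00435, 35533 μs; sum = 38416 μs.
End-to-end = 40000 μs.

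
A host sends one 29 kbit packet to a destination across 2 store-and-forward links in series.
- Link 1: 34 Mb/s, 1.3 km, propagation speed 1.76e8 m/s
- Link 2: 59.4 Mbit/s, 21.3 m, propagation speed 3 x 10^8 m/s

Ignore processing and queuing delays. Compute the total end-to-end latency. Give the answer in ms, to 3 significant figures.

1.35 ms

L = 29000 bits.
Transmission delays (L/R per hop): 0.852941, 0.488215 ms; sum = 1.34116 ms.
Propagation delays (d/s per hop): 0.00738636, 7.1e-05 ms; sum = 0.00745736 ms.
End-to-end = 1.35 ms.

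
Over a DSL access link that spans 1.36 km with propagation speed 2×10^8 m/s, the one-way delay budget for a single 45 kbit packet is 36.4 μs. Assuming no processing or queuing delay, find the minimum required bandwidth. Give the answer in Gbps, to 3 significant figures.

1.52 Gbps

Propagation delay = 1360 / 200000000 = 6.8 μs.
Transmission budget = 36.4 − 6.8 = 29.6 μs.
R ≥ L / t_tx = 45000 bits / 2.96e-05 s = 1.52 Gbps.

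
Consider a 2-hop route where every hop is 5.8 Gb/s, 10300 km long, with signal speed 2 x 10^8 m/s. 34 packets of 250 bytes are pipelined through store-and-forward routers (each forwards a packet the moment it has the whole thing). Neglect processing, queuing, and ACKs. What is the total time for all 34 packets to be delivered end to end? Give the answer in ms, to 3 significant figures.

Per-hop transmission t_tx = L/R = 2000/5800000000 = 0.000344828 ms.
Per-hop propagation t_prop = 10300000/200000000 = 51.5 ms.
Pipeline fill: first packet needs 2·t_tx to clear all hops; remaining 33 packets each add one t_tx.
Total = (2+34-1)·t_tx + 2·t_prop = 35·0.000344828 + 2·51.5 = 103 ms.

103 ms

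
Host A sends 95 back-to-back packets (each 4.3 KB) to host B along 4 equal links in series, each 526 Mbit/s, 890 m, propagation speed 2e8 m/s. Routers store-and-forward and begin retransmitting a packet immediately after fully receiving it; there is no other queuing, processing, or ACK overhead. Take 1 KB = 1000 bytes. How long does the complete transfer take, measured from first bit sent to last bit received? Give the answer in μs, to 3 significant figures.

6430 μs

Per-hop transmission t_tx = L/R = 34400/526000000 = 65.3992 μs.
Per-hop propagation t_prop = 890/200000000 = 4.45 μs.
Pipeline fill: first packet needs 4·t_tx to clear all hops; remaining 94 packets each add one t_tx.
Total = (4+95-1)·t_tx + 4·t_prop = 98·65.3992 + 4·4.45 = 6430 μs.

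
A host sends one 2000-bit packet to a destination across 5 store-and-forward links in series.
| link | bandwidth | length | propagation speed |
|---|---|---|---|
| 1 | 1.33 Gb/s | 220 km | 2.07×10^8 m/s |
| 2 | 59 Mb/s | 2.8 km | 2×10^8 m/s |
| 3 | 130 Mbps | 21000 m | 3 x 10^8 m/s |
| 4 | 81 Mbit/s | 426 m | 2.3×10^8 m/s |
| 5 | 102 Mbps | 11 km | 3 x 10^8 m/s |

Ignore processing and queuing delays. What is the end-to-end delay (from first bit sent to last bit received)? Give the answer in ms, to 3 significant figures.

1.28 ms

Transmission delays (L/R per hop): 0.00150376, 0.0338983, 0.0153846, 0.0246914, 0.0196078 ms; sum = 0.0950859 ms.
Propagation delays (d/s per hop): 1.0628, 0.014, 0.07, 0.00185217, 0.0366667 ms; sum = 1.18532 ms.
End-to-end = 1.28 ms.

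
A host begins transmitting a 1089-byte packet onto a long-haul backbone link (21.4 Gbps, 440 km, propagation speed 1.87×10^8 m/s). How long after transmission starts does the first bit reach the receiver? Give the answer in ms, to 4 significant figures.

2.353 ms

First bit experiences only propagation delay: d/s = 440000/187000000 = 2.353 ms.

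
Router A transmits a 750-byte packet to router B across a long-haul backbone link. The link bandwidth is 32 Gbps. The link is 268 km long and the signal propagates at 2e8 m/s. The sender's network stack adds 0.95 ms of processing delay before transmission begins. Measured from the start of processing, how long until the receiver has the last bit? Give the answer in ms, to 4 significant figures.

L = 750 × 8 = 6000 bits.
Transmission delay = L/R = 6000 / 32000000000 = 0.0001875 ms.
Propagation delay = d/s = 268000 m / 200000000 m/s = 1.34 ms.
Plus processing delay 0.95 ms = 0.95 ms.
Total = 2.290 ms.

2.290 ms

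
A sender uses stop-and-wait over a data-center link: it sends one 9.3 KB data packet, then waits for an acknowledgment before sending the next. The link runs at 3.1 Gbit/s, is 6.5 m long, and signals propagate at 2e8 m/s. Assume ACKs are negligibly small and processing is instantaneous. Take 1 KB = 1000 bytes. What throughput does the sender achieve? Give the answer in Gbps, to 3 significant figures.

3.09 Gbps

t_tx = L/R = 74400/3100000000 = 2.4e-05 s.
t_prop = 6.5/200000000 = 3.25e-08 s; RTT = 6.5e-08 s.
Cycle = t_tx + RTT = 2.4065e-05 s.
Throughput = L / cycle = 74400 / 2.4065e-05 = 3.09 Gbps.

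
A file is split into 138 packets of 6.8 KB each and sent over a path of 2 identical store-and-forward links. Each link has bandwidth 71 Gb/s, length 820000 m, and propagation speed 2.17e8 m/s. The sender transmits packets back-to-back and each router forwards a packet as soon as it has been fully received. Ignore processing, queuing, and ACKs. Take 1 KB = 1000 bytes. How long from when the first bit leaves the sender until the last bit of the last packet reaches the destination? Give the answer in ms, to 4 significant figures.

Per-hop transmission t_tx = L/R = 54400/71000000000 = 0.000766197 ms.
Per-hop propagation t_prop = 820000/217000000 = 3.7788 ms.
Pipeline fill: first packet needs 2·t_tx to clear all hops; remaining 137 packets each add one t_tx.
Total = (2+138-1)·t_tx + 2·t_prop = 139·0.000766197 + 2·3.7788 = 7.664 ms.

7.664 ms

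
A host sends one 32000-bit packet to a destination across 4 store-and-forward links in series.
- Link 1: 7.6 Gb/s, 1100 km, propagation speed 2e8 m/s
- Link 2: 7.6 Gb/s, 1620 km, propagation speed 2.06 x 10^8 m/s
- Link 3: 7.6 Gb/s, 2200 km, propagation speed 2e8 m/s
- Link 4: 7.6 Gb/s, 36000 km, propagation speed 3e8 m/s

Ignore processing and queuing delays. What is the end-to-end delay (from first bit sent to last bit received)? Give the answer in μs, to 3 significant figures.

Transmission delay per hop = L/R = 32000/7600000000 = 4.21053 μs; 4 hops → 16.8421 μs.
Propagation delays (d/s per hop): 5500, 7864.08, 11000, 120000 μs; sum = 144364 μs.
End-to-end = 144000 μs.

144000 μs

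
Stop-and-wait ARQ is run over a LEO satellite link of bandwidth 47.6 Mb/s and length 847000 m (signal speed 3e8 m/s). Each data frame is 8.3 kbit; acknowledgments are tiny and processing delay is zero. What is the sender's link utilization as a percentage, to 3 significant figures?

t_tx = L/R = 8300/47600000 = 0.00017437 s.
t_prop = 847000/300000000 = 0.00282333 s; RTT = 0.00564667 s.
Cycle = t_tx + RTT = 0.00582104 s.
Utilization = t_tx / cycle = 0.00017437/0.00582104 = 3.00 %.

3.00 %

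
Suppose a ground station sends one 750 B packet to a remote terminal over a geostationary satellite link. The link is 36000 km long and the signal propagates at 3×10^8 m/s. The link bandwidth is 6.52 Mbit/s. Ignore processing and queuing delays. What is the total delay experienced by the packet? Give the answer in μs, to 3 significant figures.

L = 750 × 8 = 6000 bits.
Transmission delay = L/R = 6000 / 6520000 = 920.245 μs.
Propagation delay = d/s = 36000000 m / 300000000 m/s = 120000 μs.
Total = 121000 μs.

121000 μs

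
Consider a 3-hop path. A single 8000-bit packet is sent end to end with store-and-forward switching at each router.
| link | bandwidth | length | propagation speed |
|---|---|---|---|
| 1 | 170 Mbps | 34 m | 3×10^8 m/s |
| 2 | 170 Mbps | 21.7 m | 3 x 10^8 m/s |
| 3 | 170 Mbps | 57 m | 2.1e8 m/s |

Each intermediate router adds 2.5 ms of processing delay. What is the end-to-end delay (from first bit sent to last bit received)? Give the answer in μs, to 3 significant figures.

Transmission delay per hop = L/R = 8000/170000000 = 47.0588 μs; 3 hops → 141.176 μs.
Propagation delays (d/s per hop): 0.113333, 0.0723333, 0.271429 μs; sum = 0.457095 μs.
Processing at 2 router(s): 2 × 2.5 ms = 5000 μs.
End-to-end = 5140 μs.

5140 μs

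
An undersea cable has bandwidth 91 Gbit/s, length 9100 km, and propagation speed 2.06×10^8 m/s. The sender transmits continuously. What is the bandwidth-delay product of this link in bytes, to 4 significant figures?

502500000 bytes

Propagation delay = 9100000 / 206000000 = 0.0441748 s.
BDP = R × t_prop = 91000000000 × 0.0441748 = 4019900000 bits.
In bytes: 4019900000/8 = 502500000 bytes.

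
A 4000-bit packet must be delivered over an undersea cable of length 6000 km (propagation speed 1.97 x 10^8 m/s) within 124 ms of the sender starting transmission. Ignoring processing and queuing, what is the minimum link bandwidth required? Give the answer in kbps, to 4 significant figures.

Propagation delay = 6000000 / 197000000 = 30.4569 ms.
Transmission budget = 124 − 30.4569 = 93.5431 ms.
R ≥ L / t_tx = 4000 bits / 0.0935431 s = 42.76 kbps.

42.76 kbps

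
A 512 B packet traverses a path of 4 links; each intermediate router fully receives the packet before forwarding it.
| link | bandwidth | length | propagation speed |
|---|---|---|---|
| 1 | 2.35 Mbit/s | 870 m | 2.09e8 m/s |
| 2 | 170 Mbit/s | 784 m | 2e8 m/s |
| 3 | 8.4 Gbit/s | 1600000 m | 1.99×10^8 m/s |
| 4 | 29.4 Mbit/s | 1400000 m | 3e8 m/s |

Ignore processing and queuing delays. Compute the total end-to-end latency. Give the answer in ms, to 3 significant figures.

L = 512 × 8 = 4096 bits.
Transmission delays (L/R per hop): 1.74298, 0.0240941, 0.000487619, 0.13932 ms; sum = 1.90688 ms.
Propagation delays (d/s per hop): 0.00416268, 0.00392, 8.0402, 4.66667 ms; sum = 12.715 ms.
End-to-end = 14.6 ms.

14.6 ms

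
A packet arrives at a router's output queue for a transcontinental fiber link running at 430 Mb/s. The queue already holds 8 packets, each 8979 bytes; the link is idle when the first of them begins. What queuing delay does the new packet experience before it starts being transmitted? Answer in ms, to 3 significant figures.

1.34 ms

Each queued packet: L/R = 71832/430000000 = 0.167051 ms.
8 queued → 1.33641 ms.
Queuing delay = 1.34 ms.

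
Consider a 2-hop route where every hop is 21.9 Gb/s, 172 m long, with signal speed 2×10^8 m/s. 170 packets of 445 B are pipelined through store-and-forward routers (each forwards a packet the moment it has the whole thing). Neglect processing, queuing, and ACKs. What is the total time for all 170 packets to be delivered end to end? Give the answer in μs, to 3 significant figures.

Per-hop transmission t_tx = L/R = 3560/21900000000 = 0.162557 μs.
Per-hop propagation t_prop = 172/200000000 = 0.86 μs.
Pipeline fill: first packet needs 2·t_tx to clear all hops; remaining 169 packets each add one t_tx.
Total = (2+170-1)·t_tx + 2·t_prop = 171·0.162557 + 2·0.86 = 29.5 μs.

29.5 μs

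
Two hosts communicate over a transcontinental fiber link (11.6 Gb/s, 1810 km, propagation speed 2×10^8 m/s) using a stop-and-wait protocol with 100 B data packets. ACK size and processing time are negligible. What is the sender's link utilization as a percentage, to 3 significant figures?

t_tx = L/R = 800/11600000000 = 6.89655e-08 s.
t_prop = 1810000/200000000 = 0.00905 s; RTT = 0.0181 s.
Cycle = t_tx + RTT = 0.0181001 s.
Utilization = t_tx / cycle = 6.89655e-08/0.0181001 = 0.000381 %.

0.000381 %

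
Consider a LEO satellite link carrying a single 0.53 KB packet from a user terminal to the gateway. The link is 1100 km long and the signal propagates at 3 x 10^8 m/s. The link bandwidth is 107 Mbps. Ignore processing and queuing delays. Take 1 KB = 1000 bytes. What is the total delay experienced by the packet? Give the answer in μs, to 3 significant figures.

3710 μs

L = 4240 bits.
Transmission delay = L/R = 4240 / 107000000 = 39.6262 μs.
Propagation delay = d/s = 1100000 m / 300000000 m/s = 3666.67 μs.
Total = 3710 μs.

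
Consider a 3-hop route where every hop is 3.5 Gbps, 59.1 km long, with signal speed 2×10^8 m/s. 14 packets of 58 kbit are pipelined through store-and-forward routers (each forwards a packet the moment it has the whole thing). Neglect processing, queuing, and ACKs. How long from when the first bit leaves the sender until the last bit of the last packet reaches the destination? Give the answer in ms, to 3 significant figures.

1.15 ms

Per-hop transmission t_tx = L/R = 58000/3500000000 = 0.0165714 ms.
Per-hop propagation t_prop = 59100/200000000 = 0.2955 ms.
Pipeline fill: first packet needs 3·t_tx to clear all hops; remaining 13 packets each add one t_tx.
Total = (3+14-1)·t_tx + 3·t_prop = 16·0.0165714 + 3·0.2955 = 1.15 ms.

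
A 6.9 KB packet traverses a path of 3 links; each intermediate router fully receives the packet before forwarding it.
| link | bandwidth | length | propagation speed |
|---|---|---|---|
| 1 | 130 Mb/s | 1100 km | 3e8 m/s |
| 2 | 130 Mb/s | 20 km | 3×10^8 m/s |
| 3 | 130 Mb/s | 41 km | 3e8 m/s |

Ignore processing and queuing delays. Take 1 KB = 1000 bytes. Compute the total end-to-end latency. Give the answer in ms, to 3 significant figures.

5.14 ms

L = 55200 bits.
Transmission delay per hop = L/R = 55200/130000000 = 0.424615 ms; 3 hops → 1.27385 ms.
Propagation delays (d/s per hop): 3.66667, 0.0666667, 0.136667 ms; sum = 3.87 ms.
End-to-end = 5.14 ms.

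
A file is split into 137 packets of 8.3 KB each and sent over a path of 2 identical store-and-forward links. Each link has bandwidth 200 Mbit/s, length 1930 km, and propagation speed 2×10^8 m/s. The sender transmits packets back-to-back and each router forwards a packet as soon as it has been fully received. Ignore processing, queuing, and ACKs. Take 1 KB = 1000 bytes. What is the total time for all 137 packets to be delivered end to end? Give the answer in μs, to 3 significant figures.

65100 μs

Per-hop transmission t_tx = L/R = 66400/200000000 = 332 μs.
Per-hop propagation t_prop = 1930000/200000000 = 9650 μs.
Pipeline fill: first packet needs 2·t_tx to clear all hops; remaining 136 packets each add one t_tx.
Total = (2+137-1)·t_tx + 2·t_prop = 138·332 + 2·9650 = 65100 μs.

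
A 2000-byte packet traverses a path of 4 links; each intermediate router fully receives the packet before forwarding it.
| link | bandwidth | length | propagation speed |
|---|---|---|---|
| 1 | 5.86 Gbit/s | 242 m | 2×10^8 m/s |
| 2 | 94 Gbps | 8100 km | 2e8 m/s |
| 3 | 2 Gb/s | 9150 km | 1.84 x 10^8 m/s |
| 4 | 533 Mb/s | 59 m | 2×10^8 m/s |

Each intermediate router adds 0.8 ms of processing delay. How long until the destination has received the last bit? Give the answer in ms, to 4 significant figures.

L = 2000 × 8 = 16000 bits.
Transmission delays (L/R per hop): 0.00273038, 0.000170213, 0.008, 0.0300188 ms; sum = 0.0409193 ms.
Propagation delays (d/s per hop): 0.00121, 40.5, 49.7283, 0.000295 ms; sum = 90.2298 ms.
Processing at 3 router(s): 3 × 0.8 ms = 2.4 ms.
End-to-end = 92.67 ms.

92.67 ms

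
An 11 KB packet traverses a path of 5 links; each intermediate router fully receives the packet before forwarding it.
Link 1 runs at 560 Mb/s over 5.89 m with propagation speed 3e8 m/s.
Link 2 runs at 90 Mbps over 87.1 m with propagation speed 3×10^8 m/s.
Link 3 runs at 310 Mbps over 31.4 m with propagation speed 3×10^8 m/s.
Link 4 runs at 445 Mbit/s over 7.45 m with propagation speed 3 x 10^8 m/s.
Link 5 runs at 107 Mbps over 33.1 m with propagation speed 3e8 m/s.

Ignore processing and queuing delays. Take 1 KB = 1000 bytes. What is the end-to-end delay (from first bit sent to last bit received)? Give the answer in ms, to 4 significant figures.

L = 88000 bits.
Transmission delays (L/R per hop): 0.157143, 0.977778, 0.283871, 0.197753, 0.82243 ms; sum = 2.43897 ms.
Propagation delays (d/s per hop): 1.96333e-05, 0.000290333, 0.000104667, 2.48333e-05, 0.000110333 ms; sum = 0.0005498 ms.
End-to-end = 2.440 ms.

2.440 ms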